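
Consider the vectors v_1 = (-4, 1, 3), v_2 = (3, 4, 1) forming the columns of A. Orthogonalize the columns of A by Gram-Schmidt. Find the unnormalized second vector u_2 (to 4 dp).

v_1 = (-4, 1, 3); ‖v_1‖ = 5.0990, so q_1 = (-0.7845, 0.1961, 0.5883).
q_1·v_2 = (-0.7845)·3 + 0.1961·4 + 0.5883·1 = -0.9806.
u_2 = v_2 + 0.9806·q_1 = (2.2308, 4.1923, 1.5769).

u_2 = (2.2308, 4.1923, 1.5769)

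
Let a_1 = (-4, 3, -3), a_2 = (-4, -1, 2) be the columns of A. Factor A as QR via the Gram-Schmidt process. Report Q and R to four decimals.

q_1 = a_1/‖a_1‖ = (-4, 3, -3)/5.8310 = (-0.6860, 0.5145, -0.5145).
r_{12} = q_1·a_2 = 1.2005.
u_2 = a_2 − 1.2005·q_1 = (-3.1765, -1.6176, 2.6176).
‖u_2‖ = 4.4225, so q_2 = (-0.7182, -0.3658, 0.5919).

Q = [[-0.6860, -0.7182], [0.5145, -0.3658], [-0.5145, 0.5919]], R = [[5.8310, 1.2005], [0.0000, 4.4225]]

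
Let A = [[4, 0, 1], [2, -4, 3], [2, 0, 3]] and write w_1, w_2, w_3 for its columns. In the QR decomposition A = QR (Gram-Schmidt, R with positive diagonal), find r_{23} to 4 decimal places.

r_{23} = -1.8257

q_1 = w_1/‖w_1‖ = (4, 2, 2)/4.8990 = (0.8165, 0.4082, 0.4082).
r_{12} = q_1·w_2 = -1.6330.
u_2 = w_2 + 1.6330·q_1 = (1.3333, -3.3333, 0.6667).
‖u_2‖ = 3.6515, so q_2 = (0.3651, -0.9129, 0.1826).
r_{23} = q_2·w_3 = -1.8257.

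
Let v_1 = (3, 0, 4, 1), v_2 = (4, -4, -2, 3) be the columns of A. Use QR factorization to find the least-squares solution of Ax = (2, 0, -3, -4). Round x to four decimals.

v_1 = (3, 0, 4, 1); ‖v_1‖ = 5.0990, so q_1 = (0.5883, 0.0000, 0.7845, 0.1961).
q_1·v_2 = 0.5883·4 + 0.0000·(-4) + 0.7845·(-2) + 0.1961·3 = 1.3728.
u_2 = v_2 − 1.3728·q_1 = (3.1923, -4.0000, -3.0769, 2.7308).
‖u_2‖ = 6.5662, so q_2 = (0.4862, -0.6092, -0.4686, 0.4159).
Qᵀb = (-1.9612, 0.7146).
Back-substitute: x_2 = 0.7146/6.5662 = 0.1088.
x_1 = (-1.9612 − 1.3728·0.1088)/5.0990 = -0.4139.

x = (-0.4139, 0.1088)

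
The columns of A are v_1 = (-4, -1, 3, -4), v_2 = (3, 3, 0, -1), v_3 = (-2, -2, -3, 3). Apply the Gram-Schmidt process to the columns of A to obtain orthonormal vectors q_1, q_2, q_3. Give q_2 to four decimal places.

v_1 = (-4, -1, 3, -4); ‖v_1‖ = 6.4807, so q_1 = (-0.6172, -0.1543, 0.4629, -0.6172).
q_1·v_2 = (-0.6172)·3 + (-0.1543)·3 + 0.4629·0 + (-0.6172)·(-1) = -1.6973.
u_2 = v_2 + 1.6973·q_1 = (1.9524, 2.7381, 0.7857, -2.0476).
‖u_2‖ = 4.0149, so q_2 = (0.4863, 0.6820, 0.1957, -0.5100).

q_2 = (0.4863, 0.6820, 0.1957, -0.5100)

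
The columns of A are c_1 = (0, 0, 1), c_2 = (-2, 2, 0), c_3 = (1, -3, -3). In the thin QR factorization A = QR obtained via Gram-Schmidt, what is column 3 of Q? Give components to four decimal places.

c_1 = (0, 0, 1); ‖c_1‖ = 1.0000, so e_1 = (0.0000, 0.0000, 1.0000).
e_1·c_2 = 0.0000·(-2) + 0.0000·2 + 1.0000·0 = 0.0000.
u_2 = c_2 + 0.0000·e_1 = (-2.0000, 2.0000, 0.0000).
‖u_2‖ = 2.8284, so e_2 = (-0.7071, 0.7071, 0.0000).
e_1·c_3 = 0.0000·1 + 0.0000·(-3) + 1.0000·(-3) = -3.0000; e_2·c_3 = (-0.7071)·1 + 0.7071·(-3) + 0.0000·(-3) = -2.8284.
u_3 = c_3 + 3.0000·e_1 + 2.8284·e_2 = (-1.0000, -1.0000, 0.0000).
‖u_3‖ = 1.4142, so e_3 = (-0.7071, -0.7071, 0.0000).

e_3 = (-0.7071, -0.7071, 0.0000)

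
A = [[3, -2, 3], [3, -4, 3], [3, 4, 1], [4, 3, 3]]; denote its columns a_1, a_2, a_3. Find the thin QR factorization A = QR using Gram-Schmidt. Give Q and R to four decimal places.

a_1 = (3, 3, 3, 4); ‖a_1‖ = 6.5574, so q_1 = (0.4575, 0.4575, 0.4575, 0.6100).
q_1·a_2 = 0.4575·(-2) + 0.4575·(-4) + 0.4575·4 + 0.6100·3 = 0.9150.
u_2 = a_2 − 0.9150·q_1 = (-2.4186, -4.4186, 3.5814, 2.4419).
‖u_2‖ = 6.6455, so q_2 = (-0.3639, -0.6649, 0.5389, 0.3674).
q_1·a_3 = 0.4575·3 + 0.4575·3 + 0.4575·1 + 0.6100·3 = 5.0325; q_2·a_3 = (-0.3639)·3 + (-0.6649)·3 + 0.5389·1 + 0.3674·3 = -1.4453.
u_3 = a_3 − 5.0325·q_1 + 1.4453·q_2 = (0.1717, -0.2633, -0.5234, 0.4613).
‖u_3‖ = 0.7652, so q_3 = (0.2243, -0.3441, -0.6840, 0.6028).

Q = [[0.4575, -0.3639, 0.2243], [0.4575, -0.6649, -0.3441], [0.4575, 0.5389, -0.6840], [0.6100, 0.3674, 0.6028]], R = [[6.5574, 0.9150, 5.0325], [0.0000, 6.6455, -1.4453], [0.0000, 0.0000, 0.7652]]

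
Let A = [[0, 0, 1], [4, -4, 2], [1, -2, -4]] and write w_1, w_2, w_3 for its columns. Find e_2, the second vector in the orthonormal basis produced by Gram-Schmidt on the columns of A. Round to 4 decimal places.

e_2 = (0.0000, 0.2425, -0.9701)

w_1 = (0, 4, 1); ‖w_1‖ = 4.1231, so e_1 = (0.0000, 0.9701, 0.2425).
e_1·w_2 = 0.0000·0 + 0.9701·(-4) + 0.2425·(-2) = -4.3656.
u_2 = w_2 + 4.3656·e_1 = (0.0000, 0.2353, -0.9412).
‖u_2‖ = 0.9701, so e_2 = (0.0000, 0.2425, -0.9701).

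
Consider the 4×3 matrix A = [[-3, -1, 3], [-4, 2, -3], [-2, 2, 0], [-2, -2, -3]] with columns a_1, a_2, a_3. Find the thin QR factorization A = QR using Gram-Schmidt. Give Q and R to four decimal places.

Q = [[-0.5222, -0.4157, 0.7347], [-0.6963, 0.3984, -0.3493], [-0.3482, 0.4850, 0.1566], [-0.3482, -0.6582, -0.5601]], R = [[5.7446, -0.8704, 1.5667], [0.0000, 3.4989, -0.4677], [0.0000, 0.0000, 4.9322]]

a_1 = (-3, -4, -2, -2); ‖a_1‖ = 5.7446, so q_1 = (-0.5222, -0.6963, -0.3482, -0.3482).
q_1·a_2 = (-0.5222)·(-1) + (-0.6963)·2 + (-0.3482)·2 + (-0.3482)·(-2) = -0.8704.
u_2 = a_2 + 0.8704·q_1 = (-1.4545, 1.3939, 1.6970, -2.3030).
‖u_2‖ = 3.4989, so q_2 = (-0.4157, 0.3984, 0.4850, -0.6582).
q_1·a_3 = (-0.5222)·3 + (-0.6963)·(-3) + (-0.3482)·0 + (-0.3482)·(-3) = 1.5667; q_2·a_3 = (-0.4157)·3 + 0.3984·(-3) + 0.4850·0 + (-0.6582)·(-3) = -0.4677.
u_3 = a_3 − 1.5667·q_1 + 0.4677·q_2 = (3.6238, -1.7228, 0.7723, -2.7624).
‖u_3‖ = 4.9322, so q_3 = (0.7347, -0.3493, 0.1566, -0.5601).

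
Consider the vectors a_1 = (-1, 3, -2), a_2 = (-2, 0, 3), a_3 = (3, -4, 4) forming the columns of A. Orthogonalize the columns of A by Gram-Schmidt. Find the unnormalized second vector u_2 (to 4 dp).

q_1 = a_1/‖a_1‖ = (-1, 3, -2)/3.7417 = (-0.2673, 0.8018, -0.5345).
r_{12} = q_1·a_2 = -1.0690.
u_2 = a_2 + 1.0690·q_1 = (-2.2857, 0.8571, 2.4286).

u_2 = (-2.2857, 0.8571, 2.4286)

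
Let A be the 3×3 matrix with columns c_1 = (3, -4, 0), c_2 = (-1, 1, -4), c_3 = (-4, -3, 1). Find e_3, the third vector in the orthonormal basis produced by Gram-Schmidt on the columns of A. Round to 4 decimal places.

c_1 = (3, -4, 0); ‖c_1‖ = 5.0000, so e_1 = (0.6000, -0.8000, 0.0000).
e_1·c_2 = 0.6000·(-1) + (-0.8000)·1 + 0.0000·(-4) = -1.4000.
u_2 = c_2 + 1.4000·e_1 = (-0.1600, -0.1200, -4.0000).
‖u_2‖ = 4.0050, so e_2 = (-0.0400, -0.0300, -0.9988).
e_1·c_3 = 0.6000·(-4) + (-0.8000)·(-3) + 0.0000·1 = 0.0000; e_2·c_3 = (-0.0400)·(-4) + (-0.0300)·(-3) + (-0.9988)·1 = -0.7491.
u_3 = c_3 − 0.0000·e_1 + 0.7491·e_2 = (-4.0299, -3.0224, 0.2519).
‖u_3‖ = 5.0437, so e_3 = (-0.7990, -0.5993, 0.0499).

e_3 = (-0.7990, -0.5993, 0.0499)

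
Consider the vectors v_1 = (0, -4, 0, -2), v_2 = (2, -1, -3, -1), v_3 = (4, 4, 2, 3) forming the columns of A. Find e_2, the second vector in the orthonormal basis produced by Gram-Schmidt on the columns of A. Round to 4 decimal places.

e_2 = (0.5505, 0.0550, -0.8257, -0.1101)

v_1 = (0, -4, 0, -2); ‖v_1‖ = 4.4721, so e_1 = (0.0000, -0.8944, 0.0000, -0.4472).
e_1·v_2 = 0.0000·2 + (-0.8944)·(-1) + 0.0000·(-3) + (-0.4472)·(-1) = 1.3416.
u_2 = v_2 − 1.3416·e_1 = (2.0000, 0.2000, -3.0000, -0.4000).
‖u_2‖ = 3.6332, so e_2 = (0.5505, 0.0550, -0.8257, -0.1101).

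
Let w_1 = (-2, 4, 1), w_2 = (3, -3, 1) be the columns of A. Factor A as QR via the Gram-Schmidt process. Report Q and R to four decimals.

w_1 = (-2, 4, 1); ‖w_1‖ = 4.5826, so q_1 = (-0.4364, 0.8729, 0.2182).
q_1·w_2 = (-0.4364)·3 + 0.8729·(-3) + 0.2182·1 = -3.7097.
u_2 = w_2 + 3.7097·q_1 = (1.3810, 0.2381, 1.8095).
‖u_2‖ = 2.2887, so q_2 = (0.6034, 0.1040, 0.7906).

Q = [[-0.4364, 0.6034], [0.8729, 0.1040], [0.2182, 0.7906]], R = [[4.5826, -3.7097], [0.0000, 2.2887]]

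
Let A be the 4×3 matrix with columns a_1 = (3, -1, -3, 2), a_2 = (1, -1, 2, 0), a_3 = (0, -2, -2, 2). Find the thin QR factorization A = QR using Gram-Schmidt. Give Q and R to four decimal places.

Q = [[0.6255, 0.5224, -0.5749], [-0.2085, -0.4503, -0.7012], [-0.6255, 0.7205, -0.0632], [0.4170, 0.0721, 0.4169]], R = [[4.7958, -0.4170, 2.5022], [0.0000, 2.4137, -0.3963], [0.0000, 0.0000, 2.3626]]

a_1 = (3, -1, -3, 2); ‖a_1‖ = 4.7958, so e_1 = (0.6255, -0.2085, -0.6255, 0.4170).
e_1·a_2 = 0.6255·1 + (-0.2085)·(-1) + (-0.6255)·2 + 0.4170·0 = -0.4170.
u_2 = a_2 + 0.4170·e_1 = (1.2609, -1.0870, 1.7391, 0.1739).
‖u_2‖ = 2.4137, so e_2 = (0.5224, -0.4503, 0.7205, 0.0721).
e_1·a_3 = 0.6255·0 + (-0.2085)·(-2) + (-0.6255)·(-2) + 0.4170·2 = 2.5022; e_2·a_3 = 0.5224·0 + (-0.4503)·(-2) + 0.7205·(-2) + 0.0721·2 = -0.3963.
u_3 = a_3 − 2.5022·e_1 + 0.3963·e_2 = (-1.3582, -1.6567, -0.1493, 0.9851).
‖u_3‖ = 2.3626, so e_3 = (-0.5749, -0.7012, -0.0632, 0.4169).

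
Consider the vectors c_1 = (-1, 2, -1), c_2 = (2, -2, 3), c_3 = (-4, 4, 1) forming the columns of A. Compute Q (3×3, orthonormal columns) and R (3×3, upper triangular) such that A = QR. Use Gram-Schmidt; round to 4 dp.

Q = [[-0.4082, 0.2673, -0.8729], [0.8165, 0.5345, -0.2182], [-0.4082, 0.8018, 0.4364]], R = [[2.4495, -3.6742, 4.4907], [0.0000, 1.8708, 1.8708], [0.0000, 0.0000, 3.0551]]

e_1 = c_1/‖c_1‖ = (-1, 2, -1)/2.4495 = (-0.4082, 0.8165, -0.4082).
r_{12} = e_1·c_2 = -3.6742.
u_2 = c_2 + 3.6742·e_1 = (0.5000, 1.0000, 1.5000).
‖u_2‖ = 1.8708, so e_2 = (0.2673, 0.5345, 0.8018).
r_{13} = e_1·c_3 = 4.4907; r_{23} = e_2·c_3 = 1.8708.
u_3 = c_3 − 4.4907·e_1 − 1.8708·e_2 = (-2.6667, -0.6667, 1.3333).
‖u_3‖ = 3.0551, so e_3 = (-0.8729, -0.2182, 0.4364).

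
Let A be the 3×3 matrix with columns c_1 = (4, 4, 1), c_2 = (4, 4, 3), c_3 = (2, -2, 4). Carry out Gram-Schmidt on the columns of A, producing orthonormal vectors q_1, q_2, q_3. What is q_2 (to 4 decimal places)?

q_1 = c_1/‖c_1‖ = (4, 4, 1)/5.7446 = (0.6963, 0.6963, 0.1741).
r_{12} = q_1·c_2 = 6.0927.
u_2 = c_2 − 6.0927·q_1 = (-0.2424, -0.2424, 1.9394).
‖u_2‖ = 1.9695, so q_2 = (-0.1231, -0.1231, 0.9847).

q_2 = (-0.1231, -0.1231, 0.9847)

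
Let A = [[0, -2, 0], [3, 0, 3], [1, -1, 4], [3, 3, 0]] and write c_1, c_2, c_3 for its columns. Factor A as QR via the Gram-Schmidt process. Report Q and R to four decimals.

Q = [[0.0000, -0.6134, -0.6438], [0.6882, -0.3874, -0.0644], [0.2294, -0.4358, 0.7404], [0.6882, 0.5327, -0.1824]], R = [[4.3589, 1.8353, 2.9824], [0.0000, 3.2606, -2.9055], [0.0000, 0.0000, 2.7683]]

c_1 = (0, 3, 1, 3); ‖c_1‖ = 4.3589, so e_1 = (0.0000, 0.6882, 0.2294, 0.6882).
e_1·c_2 = 0.0000·(-2) + 0.6882·0 + 0.2294·(-1) + 0.6882·3 = 1.8353.
u_2 = c_2 − 1.8353·e_1 = (-2.0000, -1.2632, -1.4211, 1.7368).
‖u_2‖ = 3.2606, so e_2 = (-0.6134, -0.3874, -0.4358, 0.5327).
e_1·c_3 = 0.0000·0 + 0.6882·3 + 0.2294·4 + 0.6882·0 = 2.9824; e_2·c_3 = (-0.6134)·0 + (-0.3874)·3 + (-0.4358)·4 + 0.5327·0 = -2.9055.
u_3 = c_3 − 2.9824·e_1 + 2.9055·e_2 = (-1.7822, -0.1782, 2.0495, -0.5050).
‖u_3‖ = 2.7683, so e_3 = (-0.6438, -0.0644, 0.7404, -0.1824).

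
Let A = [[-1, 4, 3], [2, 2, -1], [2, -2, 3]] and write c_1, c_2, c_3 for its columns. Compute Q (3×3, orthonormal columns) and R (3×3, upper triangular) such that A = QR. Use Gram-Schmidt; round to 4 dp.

c_1 = (-1, 2, 2); ‖c_1‖ = 3.0000, so q_1 = (-0.3333, 0.6667, 0.6667).
q_1·c_2 = (-0.3333)·4 + 0.6667·2 + 0.6667·(-2) = -1.3333.
u_2 = c_2 + 1.3333·q_1 = (3.5556, 2.8889, -1.1111).
‖u_2‖ = 4.7140, so q_2 = (0.7542, 0.6128, -0.2357).
q_1·c_3 = (-0.3333)·3 + 0.6667·(-1) + 0.6667·3 = 0.3333; q_2·c_3 = 0.7542·3 + 0.6128·(-1) + (-0.2357)·3 = 0.9428.
u_3 = c_3 − 0.3333·q_1 − 0.9428·q_2 = (2.4000, -1.8000, 3.0000).
‖u_3‖ = 4.2426, so q_3 = (0.5657, -0.4243, 0.7071).

Q = [[-0.3333, 0.7542, 0.5657], [0.6667, 0.6128, -0.4243], [0.6667, -0.2357, 0.7071]], R = [[3.0000, -1.3333, 0.3333], [0.0000, 4.7140, 0.9428], [0.0000, 0.0000, 4.2426]]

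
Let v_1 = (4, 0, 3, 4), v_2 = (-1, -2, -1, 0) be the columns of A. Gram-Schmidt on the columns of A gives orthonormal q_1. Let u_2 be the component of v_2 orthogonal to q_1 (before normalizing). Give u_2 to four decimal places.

v_1 = (4, 0, 3, 4); ‖v_1‖ = 6.4031, so q_1 = (0.6247, 0.0000, 0.4685, 0.6247).
q_1·v_2 = 0.6247·(-1) + 0.0000·(-2) + 0.4685·(-1) + 0.6247·0 = -1.0932.
u_2 = v_2 + 1.0932·q_1 = (-0.3171, -2.0000, -0.4878, 0.6829).

u_2 = (-0.3171, -2.0000, -0.4878, 0.6829)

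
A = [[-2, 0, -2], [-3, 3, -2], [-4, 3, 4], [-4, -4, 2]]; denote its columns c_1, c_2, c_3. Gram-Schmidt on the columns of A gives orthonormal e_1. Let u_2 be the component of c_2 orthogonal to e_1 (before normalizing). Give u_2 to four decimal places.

u_2 = (-0.2222, 2.6667, 2.5556, -4.4444)

c_1 = (-2, -3, -4, -4); ‖c_1‖ = 6.7082, so e_1 = (-0.2981, -0.4472, -0.5963, -0.5963).
e_1·c_2 = (-0.2981)·0 + (-0.4472)·3 + (-0.5963)·3 + (-0.5963)·(-4) = -0.7454.
u_2 = c_2 + 0.7454·e_1 = (-0.2222, 2.6667, 2.5556, -4.4444).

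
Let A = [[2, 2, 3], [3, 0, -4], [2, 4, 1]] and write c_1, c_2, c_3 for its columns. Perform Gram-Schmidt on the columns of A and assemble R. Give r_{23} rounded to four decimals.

r_{23} = 3.7766

e_1 = c_1/‖c_1‖ = (2, 3, 2)/4.1231 = (0.4851, 0.7276, 0.4851).
r_{12} = e_1·c_2 = 2.9104.
u_2 = c_2 − 2.9104·e_1 = (0.5882, -2.1176, 2.5882).
‖u_2‖ = 3.3955, so e_2 = (0.1732, -0.6237, 0.7623).
r_{23} = e_2·c_3 = 3.7766.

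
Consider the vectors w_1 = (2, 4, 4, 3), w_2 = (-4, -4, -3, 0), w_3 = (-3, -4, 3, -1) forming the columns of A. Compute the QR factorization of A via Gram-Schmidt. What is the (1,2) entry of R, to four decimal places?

r_{12} = -5.3666

w_1 = (2, 4, 4, 3); ‖w_1‖ = 6.7082, so q_1 = (0.2981, 0.5963, 0.5963, 0.4472).
r_{12} = q_1·w_2 = -5.3666.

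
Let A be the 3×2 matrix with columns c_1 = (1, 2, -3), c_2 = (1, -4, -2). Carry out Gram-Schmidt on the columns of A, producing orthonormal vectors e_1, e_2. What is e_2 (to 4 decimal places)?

e_1 = c_1/‖c_1‖ = (1, 2, -3)/3.7417 = (0.2673, 0.5345, -0.8018).
r_{12} = e_1·c_2 = -0.2673.
u_2 = c_2 + 0.2673·e_1 = (1.0714, -3.8571, -2.2143).
‖u_2‖ = 4.5748, so e_2 = (0.2342, -0.8431, -0.4840).

e_2 = (0.2342, -0.8431, -0.4840)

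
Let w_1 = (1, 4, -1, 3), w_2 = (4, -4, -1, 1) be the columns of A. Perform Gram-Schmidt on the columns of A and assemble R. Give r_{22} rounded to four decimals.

r_{22} = 5.6240

w_1 = (1, 4, -1, 3); ‖w_1‖ = 5.1962, so q_1 = (0.1925, 0.7698, -0.1925, 0.5774).
q_1·w_2 = 0.1925·4 + 0.7698·(-4) + (-0.1925)·(-1) + 0.5774·1 = -1.5396.
u_2 = w_2 + 1.5396·q_1 = (4.2963, -2.8148, -1.2963, 1.8889).
r_{22} = ‖u_2‖ = 5.6240.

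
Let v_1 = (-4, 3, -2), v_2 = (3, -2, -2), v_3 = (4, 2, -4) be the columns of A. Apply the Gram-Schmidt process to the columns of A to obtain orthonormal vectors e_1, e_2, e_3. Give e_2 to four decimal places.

e_2 = (0.3340, -0.1724, -0.9267)

v_1 = (-4, 3, -2); ‖v_1‖ = 5.3852, so e_1 = (-0.7428, 0.5571, -0.3714).
e_1·v_2 = (-0.7428)·3 + 0.5571·(-2) + (-0.3714)·(-2) = -2.5997.
u_2 = v_2 + 2.5997·e_1 = (1.0690, -0.5517, -2.9655).
‖u_2‖ = 3.2002, so e_2 = (0.3340, -0.1724, -0.9267).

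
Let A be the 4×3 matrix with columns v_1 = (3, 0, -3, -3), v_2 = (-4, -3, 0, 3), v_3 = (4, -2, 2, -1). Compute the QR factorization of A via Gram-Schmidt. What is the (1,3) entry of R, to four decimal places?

r_{13} = 1.7321

v_1 = (3, 0, -3, -3); ‖v_1‖ = 5.1962, so e_1 = (0.5774, 0.0000, -0.5774, -0.5774).
r_{13} = e_1·v_3 = 1.7321.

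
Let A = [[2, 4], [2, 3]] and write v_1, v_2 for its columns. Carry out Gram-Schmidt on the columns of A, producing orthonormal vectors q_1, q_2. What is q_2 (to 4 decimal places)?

q_1 = v_1/‖v_1‖ = (2, 2)/2.8284 = (0.7071, 0.7071).
r_{12} = q_1·v_2 = 4.9497.
u_2 = v_2 − 4.9497·q_1 = (0.5000, -0.5000).
‖u_2‖ = 0.7071, so q_2 = (0.7071, -0.7071).

q_2 = (0.7071, -0.7071)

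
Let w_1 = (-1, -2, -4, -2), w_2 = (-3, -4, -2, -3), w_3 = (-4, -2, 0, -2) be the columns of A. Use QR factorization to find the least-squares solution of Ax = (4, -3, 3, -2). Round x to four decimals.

x = (-2.5097, 3.7237, -3.0292)

w_1 = (-1, -2, -4, -2); ‖w_1‖ = 5.0000, so q_1 = (-0.2000, -0.4000, -0.8000, -0.4000).
q_1·w_2 = (-0.2000)·(-3) + (-0.4000)·(-4) + (-0.8000)·(-2) + (-0.4000)·(-3) = 5.0000.
u_2 = w_2 − 5.0000·q_1 = (-2.0000, -2.0000, 2.0000, -1.0000).
‖u_2‖ = 3.6056, so q_2 = (-0.5547, -0.5547, 0.5547, -0.2774).
q_1·w_3 = (-0.2000)·(-4) + (-0.4000)·(-2) + (-0.8000)·0 + (-0.4000)·(-2) = 2.4000; q_2·w_3 = (-0.5547)·(-4) + (-0.5547)·(-2) + 0.5547·0 + (-0.2774)·(-2) = 3.8829.
u_3 = w_3 − 2.4000·q_1 − 3.8829·q_2 = (-1.3662, 1.1138, -0.2338, 0.0369).
‖u_3‖ = 1.7785, so q_3 = (-0.7681, 0.6263, -0.1315, 0.0208).
Qᵀb = (-1.2000, 1.6641, -5.3874).
Back-substitute: x_3 = -5.3874/1.7785 = -3.0292.
x_2 = (1.6641 − 3.8829·(-3.0292))/3.6056 = 3.7237.
x_1 = (-1.2000 − 5.0000·3.7237 − 2.4000·(-3.0292))/5.0000 = -2.5097.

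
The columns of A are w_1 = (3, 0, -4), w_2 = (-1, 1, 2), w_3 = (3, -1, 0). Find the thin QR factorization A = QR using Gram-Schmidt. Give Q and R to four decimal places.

Q = [[0.6000, 0.2971, 0.7428], [0.0000, 0.9285, -0.3714], [-0.8000, 0.2228, 0.5571]], R = [[5.0000, -2.2000, 1.8000], [0.0000, 1.0770, -0.0371], [0.0000, 0.0000, 2.5997]]

w_1 = (3, 0, -4); ‖w_1‖ = 5.0000, so q_1 = (0.6000, 0.0000, -0.8000).
q_1·w_2 = 0.6000·(-1) + 0.0000·1 + (-0.8000)·2 = -2.2000.
u_2 = w_2 + 2.2000·q_1 = (0.3200, 1.0000, 0.2400).
‖u_2‖ = 1.0770, so q_2 = (0.2971, 0.9285, 0.2228).
q_1·w_3 = 0.6000·3 + 0.0000·(-1) + (-0.8000)·0 = 1.8000; q_2·w_3 = 0.2971·3 + 0.9285·(-1) + 0.2228·0 = -0.0371.
u_3 = w_3 − 1.8000·q_1 + 0.0371·q_2 = (1.9310, -0.9655, 1.4483).
‖u_3‖ = 2.5997, so q_3 = (0.7428, -0.3714, 0.5571).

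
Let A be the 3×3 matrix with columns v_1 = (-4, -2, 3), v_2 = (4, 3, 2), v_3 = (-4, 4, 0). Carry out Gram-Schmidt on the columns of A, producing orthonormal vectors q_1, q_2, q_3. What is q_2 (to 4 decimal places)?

q_1 = v_1/‖v_1‖ = (-4, -2, 3)/5.3852 = (-0.7428, -0.3714, 0.5571).
r_{12} = q_1·v_2 = -2.9711.
u_2 = v_2 + 2.9711·q_1 = (1.7931, 1.8966, 3.6552).
‖u_2‖ = 4.4914, so q_2 = (0.3992, 0.4223, 0.8138).

q_2 = (0.3992, 0.4223, 0.8138)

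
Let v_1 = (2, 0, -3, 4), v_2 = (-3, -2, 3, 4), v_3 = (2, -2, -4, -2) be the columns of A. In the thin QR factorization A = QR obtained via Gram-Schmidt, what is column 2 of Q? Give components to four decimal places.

v_1 = (2, 0, -3, 4); ‖v_1‖ = 5.3852, so e_1 = (0.3714, 0.0000, -0.5571, 0.7428).
e_1·v_2 = 0.3714·(-3) + 0.0000·(-2) + (-0.5571)·3 + 0.7428·4 = 0.1857.
u_2 = v_2 − 0.1857·e_1 = (-3.0690, -2.0000, 3.1034, 3.8621).
‖u_2‖ = 6.1616, so e_2 = (-0.4981, -0.3246, 0.5037, 0.6268).

e_2 = (-0.4981, -0.3246, 0.5037, 0.6268)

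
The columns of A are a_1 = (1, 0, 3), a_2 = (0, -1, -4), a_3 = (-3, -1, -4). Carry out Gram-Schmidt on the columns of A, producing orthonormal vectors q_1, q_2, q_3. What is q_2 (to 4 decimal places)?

q_2 = (0.7442, -0.6202, -0.2481)

a_1 = (1, 0, 3); ‖a_1‖ = 3.1623, so q_1 = (0.3162, 0.0000, 0.9487).
q_1·a_2 = 0.3162·0 + 0.0000·(-1) + 0.9487·(-4) = -3.7947.
u_2 = a_2 + 3.7947·q_1 = (1.2000, -1.0000, -0.4000).
‖u_2‖ = 1.6125, so q_2 = (0.7442, -0.6202, -0.2481).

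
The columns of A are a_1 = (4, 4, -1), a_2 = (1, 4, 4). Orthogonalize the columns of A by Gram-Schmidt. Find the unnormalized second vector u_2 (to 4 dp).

u_2 = (-0.9394, 2.0606, 4.4848)

q_1 = a_1/‖a_1‖ = (4, 4, -1)/5.7446 = (0.6963, 0.6963, -0.1741).
r_{12} = q_1·a_2 = 2.7852.
u_2 = a_2 − 2.7852·q_1 = (-0.9394, 2.0606, 4.4848).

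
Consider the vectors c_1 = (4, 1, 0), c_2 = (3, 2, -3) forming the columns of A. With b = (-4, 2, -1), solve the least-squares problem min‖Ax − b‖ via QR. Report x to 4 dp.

x = (-1.3371, 0.6236)

c_1 = (4, 1, 0); ‖c_1‖ = 4.1231, so q_1 = (0.9701, 0.2425, 0.0000).
q_1·c_2 = 0.9701·3 + 0.2425·2 + 0.0000·(-3) = 3.3955.
u_2 = c_2 − 3.3955·q_1 = (-0.2941, 1.1765, -3.0000).
‖u_2‖ = 3.2358, so q_2 = (-0.0909, 0.3636, -0.9271).
Qᵀb = (-3.3955, 2.0178).
Back-substitute: x_2 = 2.0178/3.2358 = 0.6236.
x_1 = (-3.3955 − 3.3955·0.6236)/4.1231 = -1.3371.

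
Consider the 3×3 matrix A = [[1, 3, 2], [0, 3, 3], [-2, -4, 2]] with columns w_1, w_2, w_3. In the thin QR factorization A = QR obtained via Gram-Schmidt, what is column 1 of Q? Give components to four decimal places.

w_1 = (1, 0, -2); ‖w_1‖ = 2.2361, so q_1 = (0.4472, 0.0000, -0.8944).

q_1 = (0.4472, 0.0000, -0.8944)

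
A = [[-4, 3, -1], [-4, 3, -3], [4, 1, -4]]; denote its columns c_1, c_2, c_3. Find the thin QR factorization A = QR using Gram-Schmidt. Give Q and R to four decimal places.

Q = [[-0.5774, 0.4082, 0.7071], [-0.5774, 0.4082, -0.7071], [0.5774, 0.8165, 0.0000]], R = [[6.9282, -2.8868, 0.0000], [0.0000, 3.2660, -4.8990], [0.0000, 0.0000, 1.4142]]

c_1 = (-4, -4, 4); ‖c_1‖ = 6.9282, so e_1 = (-0.5774, -0.5774, 0.5774).
e_1·c_2 = (-0.5774)·3 + (-0.5774)·3 + 0.5774·1 = -2.8868.
u_2 = c_2 + 2.8868·e_1 = (1.3333, 1.3333, 2.6667).
‖u_2‖ = 3.2660, so e_2 = (0.4082, 0.4082, 0.8165).
e_1·c_3 = (-0.5774)·(-1) + (-0.5774)·(-3) + 0.5774·(-4) = 0.0000; e_2·c_3 = 0.4082·(-1) + 0.4082·(-3) + 0.8165·(-4) = -4.8990.
u_3 = c_3 + 0.0000·e_1 + 4.8990·e_2 = (1.0000, -1.0000, 0.0000).
‖u_3‖ = 1.4142, so e_3 = (0.7071, -0.7071, 0.0000).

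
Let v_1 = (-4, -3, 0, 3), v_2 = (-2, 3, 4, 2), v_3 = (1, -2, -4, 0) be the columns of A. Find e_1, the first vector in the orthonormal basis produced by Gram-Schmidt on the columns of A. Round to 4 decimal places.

e_1 = (-0.6860, -0.5145, 0.0000, 0.5145)

v_1 = (-4, -3, 0, 3); ‖v_1‖ = 5.8310, so e_1 = (-0.6860, -0.5145, 0.0000, 0.5145).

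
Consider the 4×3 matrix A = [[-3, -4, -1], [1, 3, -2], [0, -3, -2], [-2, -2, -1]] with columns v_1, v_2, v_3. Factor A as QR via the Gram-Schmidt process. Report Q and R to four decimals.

Q = [[-0.8018, 0.0204, -0.1224], [0.2673, 0.4701, -0.8222], [0.0000, -0.8584, -0.5073], [-0.5345, 0.2044, -0.2274]], R = [[3.7417, 5.0780, 0.8018], [0.0000, 3.4949, 0.5518], [0.0000, 0.0000, 3.0088]]

v_1 = (-3, 1, 0, -2); ‖v_1‖ = 3.7417, so e_1 = (-0.8018, 0.2673, 0.0000, -0.5345).
e_1·v_2 = (-0.8018)·(-4) + 0.2673·3 + 0.0000·(-3) + (-0.5345)·(-2) = 5.0780.
u_2 = v_2 − 5.0780·e_1 = (0.0714, 1.6429, -3.0000, 0.7143).
‖u_2‖ = 3.4949, so e_2 = (0.0204, 0.4701, -0.8584, 0.2044).
e_1·v_3 = (-0.8018)·(-1) + 0.2673·(-2) + 0.0000·(-2) + (-0.5345)·(-1) = 0.8018; e_2·v_3 = 0.0204·(-1) + 0.4701·(-2) + (-0.8584)·(-2) + 0.2044·(-1) = 0.5518.
u_3 = v_3 − 0.8018·e_1 − 0.5518·e_2 = (-0.3684, -2.4737, -1.5263, -0.6842).
‖u_3‖ = 3.0088, so e_3 = (-0.1224, -0.8222, -0.5073, -0.2274).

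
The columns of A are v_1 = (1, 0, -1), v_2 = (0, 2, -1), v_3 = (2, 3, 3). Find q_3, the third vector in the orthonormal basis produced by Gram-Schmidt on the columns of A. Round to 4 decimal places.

q_3 = (0.6667, 0.3333, 0.6667)

q_1 = v_1/‖v_1‖ = (1, 0, -1)/1.4142 = (0.7071, 0.0000, -0.7071).
r_{12} = q_1·v_2 = 0.7071.
u_2 = v_2 − 0.7071·q_1 = (-0.5000, 2.0000, -0.5000).
‖u_2‖ = 2.1213, so q_2 = (-0.2357, 0.9428, -0.2357).
r_{13} = q_1·v_3 = -0.7071; r_{23} = q_2·v_3 = 1.6499.
u_3 = v_3 + 0.7071·q_1 − 1.6499·q_2 = (2.8889, 1.4444, 2.8889).
‖u_3‖ = 4.3333, so q_3 = (0.6667, 0.3333, 0.6667).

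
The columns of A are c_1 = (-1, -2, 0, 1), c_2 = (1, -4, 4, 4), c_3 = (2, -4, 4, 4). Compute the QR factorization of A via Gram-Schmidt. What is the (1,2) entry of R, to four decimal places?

c_1 = (-1, -2, 0, 1); ‖c_1‖ = 2.4495, so e_1 = (-0.4082, -0.8165, 0.0000, 0.4082).
r_{12} = e_1·c_2 = 4.4907.

r_{12} = 4.4907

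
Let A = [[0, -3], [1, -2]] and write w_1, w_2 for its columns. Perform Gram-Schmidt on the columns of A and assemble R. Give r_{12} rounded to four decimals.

r_{12} = -2.0000

w_1 = (0, 1); ‖w_1‖ = 1.0000, so e_1 = (0.0000, 1.0000).
r_{12} = e_1·w_2 = -2.0000.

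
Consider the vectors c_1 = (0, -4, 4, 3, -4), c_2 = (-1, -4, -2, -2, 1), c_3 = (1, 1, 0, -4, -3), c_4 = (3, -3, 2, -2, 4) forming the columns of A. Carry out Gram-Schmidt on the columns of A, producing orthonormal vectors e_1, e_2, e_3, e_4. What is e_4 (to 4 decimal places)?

e_4 = (0.6182, -0.1642, 0.5265, -0.2589, 0.4966)

c_1 = (0, -4, 4, 3, -4); ‖c_1‖ = 7.5498, so e_1 = (0.0000, -0.5298, 0.5298, 0.3974, -0.5298).
e_1·c_2 = 0.0000·(-1) + (-0.5298)·(-4) + 0.5298·(-2) + 0.3974·(-2) + (-0.5298)·1 = -0.2649.
u_2 = c_2 + 0.2649·e_1 = (-1.0000, -4.1404, -1.8596, -1.8947, 0.8596).
‖u_2‖ = 5.0921, so e_2 = (-0.1964, -0.8131, -0.3652, -0.3721, 0.1688).
e_1·c_3 = 0.0000·1 + (-0.5298)·1 + 0.5298·0 + 0.3974·(-4) + (-0.5298)·(-3) = -0.5298; e_2·c_3 = (-0.1964)·1 + (-0.8131)·1 + (-0.3652)·0 + (-0.3721)·(-4) + 0.1688·(-3) = -0.0276.
u_3 = c_3 + 0.5298·e_1 + 0.0276·e_2 = (0.9946, 0.6969, 0.2706, -3.7997, -3.2760).
‖u_3‖ = 5.1690, so e_3 = (0.1924, 0.1348, 0.0524, -0.7351, -0.6338).
e_1·c_4 = 0.0000·3 + (-0.5298)·(-3) + 0.5298·2 + 0.3974·(-2) + (-0.5298)·4 = -0.2649; e_2·c_4 = (-0.1964)·3 + (-0.8131)·(-3) + (-0.3652)·2 + (-0.3721)·(-2) + 0.1688·4 = 2.5392; e_3·c_4 = 0.1924·3 + 0.1348·(-3) + 0.0524·2 + (-0.7351)·(-2) + (-0.6338)·4 = -0.7875.
u_4 = c_4 + 0.2649·e_1 − 2.5392·e_2 + 0.7875·e_3 = (3.6502, -0.9696, 3.1089, -1.5288, 2.9319).
‖u_4‖ = 5.9044, so e_4 = (0.6182, -0.1642, 0.5265, -0.2589, 0.4966).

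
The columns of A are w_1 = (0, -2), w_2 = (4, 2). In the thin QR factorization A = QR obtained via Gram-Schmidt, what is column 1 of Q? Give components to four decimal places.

w_1 = (0, -2); ‖w_1‖ = 2.0000, so e_1 = (0.0000, -1.0000).

e_1 = (0.0000, -1.0000)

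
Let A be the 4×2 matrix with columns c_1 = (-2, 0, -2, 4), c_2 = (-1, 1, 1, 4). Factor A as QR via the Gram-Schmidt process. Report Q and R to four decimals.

Q = [[-0.4082, 0.1155], [0.0000, 0.3464], [-0.4082, 0.8083], [0.8165, 0.4619]], R = [[4.8990, 3.2660], [0.0000, 2.8868]]

e_1 = c_1/‖c_1‖ = (-2, 0, -2, 4)/4.8990 = (-0.4082, 0.0000, -0.4082, 0.8165).
r_{12} = e_1·c_2 = 3.2660.
u_2 = c_2 − 3.2660·e_1 = (0.3333, 1.0000, 2.3333, 1.3333).
‖u_2‖ = 2.8868, so e_2 = (0.1155, 0.3464, 0.8083, 0.4619).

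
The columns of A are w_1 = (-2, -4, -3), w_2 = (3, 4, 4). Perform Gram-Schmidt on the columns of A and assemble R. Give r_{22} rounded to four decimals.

r_{22} = 1.0667

w_1 = (-2, -4, -3); ‖w_1‖ = 5.3852, so q_1 = (-0.3714, -0.7428, -0.5571).
q_1·w_2 = (-0.3714)·3 + (-0.7428)·4 + (-0.5571)·4 = -6.3136.
u_2 = w_2 + 6.3136·q_1 = (0.6552, -0.6897, 0.4828).
r_{22} = ‖u_2‖ = 1.0667.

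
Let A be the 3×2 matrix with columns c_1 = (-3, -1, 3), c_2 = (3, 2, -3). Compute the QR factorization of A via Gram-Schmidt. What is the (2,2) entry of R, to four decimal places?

r_{22} = 0.9733

c_1 = (-3, -1, 3); ‖c_1‖ = 4.3589, so e_1 = (-0.6882, -0.2294, 0.6882).
e_1·c_2 = (-0.6882)·3 + (-0.2294)·2 + 0.6882·(-3) = -4.5883.
u_2 = c_2 + 4.5883·e_1 = (-0.1579, 0.9474, 0.1579).
r_{22} = ‖u_2‖ = 0.9733.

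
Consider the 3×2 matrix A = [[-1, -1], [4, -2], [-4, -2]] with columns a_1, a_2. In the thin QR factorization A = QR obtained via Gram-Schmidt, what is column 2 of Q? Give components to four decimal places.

a_1 = (-1, 4, -4); ‖a_1‖ = 5.7446, so e_1 = (-0.1741, 0.6963, -0.6963).
e_1·a_2 = (-0.1741)·(-1) + 0.6963·(-2) + (-0.6963)·(-2) = 0.1741.
u_2 = a_2 − 0.1741·e_1 = (-0.9697, -2.1212, -1.8788).
‖u_2‖ = 2.9949, so e_2 = (-0.3238, -0.7083, -0.6273).

e_2 = (-0.3238, -0.7083, -0.6273)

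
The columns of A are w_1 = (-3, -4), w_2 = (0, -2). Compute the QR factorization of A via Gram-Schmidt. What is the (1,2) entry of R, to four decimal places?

q_1 = w_1/‖w_1‖ = (-3, -4)/5.0000 = (-0.6000, -0.8000).
r_{12} = q_1·w_2 = 1.6000.

r_{12} = 1.6000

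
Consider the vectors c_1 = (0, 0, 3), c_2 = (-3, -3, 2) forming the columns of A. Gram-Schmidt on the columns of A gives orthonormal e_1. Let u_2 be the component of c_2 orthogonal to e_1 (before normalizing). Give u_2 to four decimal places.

u_2 = (-3.0000, -3.0000, 0.0000)

c_1 = (0, 0, 3); ‖c_1‖ = 3.0000, so e_1 = (0.0000, 0.0000, 1.0000).
e_1·c_2 = 0.0000·(-3) + 0.0000·(-3) + 1.0000·2 = 2.0000.
u_2 = c_2 − 2.0000·e_1 = (-3.0000, -3.0000, 0.0000).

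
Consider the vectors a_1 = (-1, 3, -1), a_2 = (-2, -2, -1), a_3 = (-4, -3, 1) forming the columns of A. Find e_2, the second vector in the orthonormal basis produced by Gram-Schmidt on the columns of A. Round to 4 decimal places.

a_1 = (-1, 3, -1); ‖a_1‖ = 3.3166, so e_1 = (-0.3015, 0.9045, -0.3015).
e_1·a_2 = (-0.3015)·(-2) + 0.9045·(-2) + (-0.3015)·(-1) = -0.9045.
u_2 = a_2 + 0.9045·e_1 = (-2.2727, -1.1818, -1.2727).
‖u_2‖ = 2.8604, so e_2 = (-0.7946, -0.4132, -0.4449).

e_2 = (-0.7946, -0.4132, -0.4449)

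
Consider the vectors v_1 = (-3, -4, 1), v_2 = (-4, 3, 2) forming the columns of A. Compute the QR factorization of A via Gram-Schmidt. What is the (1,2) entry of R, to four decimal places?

q_1 = v_1/‖v_1‖ = (-3, -4, 1)/5.0990 = (-0.5883, -0.7845, 0.1961).
r_{12} = q_1·v_2 = 0.3922.

r_{12} = 0.3922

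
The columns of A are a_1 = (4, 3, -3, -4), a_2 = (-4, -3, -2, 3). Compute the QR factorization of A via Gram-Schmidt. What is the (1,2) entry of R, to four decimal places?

q_1 = a_1/‖a_1‖ = (4, 3, -3, -4)/7.0711 = (0.5657, 0.4243, -0.4243, -0.5657).
r_{12} = q_1·a_2 = -4.3841.

r_{12} = -4.3841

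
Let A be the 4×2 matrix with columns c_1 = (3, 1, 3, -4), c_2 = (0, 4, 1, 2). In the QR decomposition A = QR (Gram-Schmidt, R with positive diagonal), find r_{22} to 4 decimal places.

c_1 = (3, 1, 3, -4); ‖c_1‖ = 5.9161, so e_1 = (0.5071, 0.1690, 0.5071, -0.6761).
e_1·c_2 = 0.5071·0 + 0.1690·4 + 0.5071·1 + (-0.6761)·2 = -0.1690.
u_2 = c_2 + 0.1690·e_1 = (0.0857, 4.0286, 1.0857, 1.8857).
r_{22} = ‖u_2‖ = 4.5795.

r_{22} = 4.5795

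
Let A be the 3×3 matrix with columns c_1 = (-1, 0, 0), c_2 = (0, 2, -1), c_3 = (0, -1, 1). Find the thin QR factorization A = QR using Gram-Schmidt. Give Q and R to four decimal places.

Q = [[-1.0000, 0.0000, 0.0000], [0.0000, 0.8944, 0.4472], [0.0000, -0.4472, 0.8944]], R = [[1.0000, 0.0000, 0.0000], [0.0000, 2.2361, -1.3416], [0.0000, 0.0000, 0.4472]]

q_1 = c_1/‖c_1‖ = (-1, 0, 0)/1.0000 = (-1.0000, 0.0000, 0.0000).
r_{12} = q_1·c_2 = 0.0000.
u_2 = c_2 + 0.0000·q_1 = (0.0000, 2.0000, -1.0000).
‖u_2‖ = 2.2361, so q_2 = (0.0000, 0.8944, -0.4472).
r_{13} = q_1·c_3 = 0.0000; r_{23} = q_2·c_3 = -1.3416.
u_3 = c_3 + 0.0000·q_1 + 1.3416·q_2 = (0.0000, 0.2000, 0.4000).
‖u_3‖ = 0.4472, so q_3 = (0.0000, 0.4472, 0.8944).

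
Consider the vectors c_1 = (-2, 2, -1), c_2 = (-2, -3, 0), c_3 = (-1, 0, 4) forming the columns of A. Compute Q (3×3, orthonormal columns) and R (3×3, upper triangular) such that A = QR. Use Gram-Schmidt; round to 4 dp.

Q = [[-0.6667, -0.6899, -0.2822], [0.6667, -0.7212, 0.1881], [-0.3333, -0.0627, 0.9407]], R = [[3.0000, -0.6667, -0.6667], [0.0000, 3.5434, 0.4390], [0.0000, 0.0000, 4.0451]]

e_1 = c_1/‖c_1‖ = (-2, 2, -1)/3.0000 = (-0.6667, 0.6667, -0.3333).
r_{12} = e_1·c_2 = -0.6667.
u_2 = c_2 + 0.6667·e_1 = (-2.4444, -2.5556, -0.2222).
‖u_2‖ = 3.5434, so e_2 = (-0.6899, -0.7212, -0.0627).
r_{13} = e_1·c_3 = -0.6667; r_{23} = e_2·c_3 = 0.4390.
u_3 = c_3 + 0.6667·e_1 − 0.4390·e_2 = (-1.1416, 0.7611, 3.8053).
‖u_3‖ = 4.0451, so e_3 = (-0.2822, 0.1881, 0.9407).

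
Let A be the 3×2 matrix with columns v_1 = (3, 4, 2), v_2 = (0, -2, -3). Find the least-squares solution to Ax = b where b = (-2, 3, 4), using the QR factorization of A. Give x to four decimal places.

x = (-0.3867, -1.8011)

v_1 = (3, 4, 2); ‖v_1‖ = 5.3852, so e_1 = (0.5571, 0.7428, 0.3714).
e_1·v_2 = 0.5571·0 + 0.7428·(-2) + 0.3714·(-3) = -2.5997.
u_2 = v_2 + 2.5997·e_1 = (1.4483, -0.0690, -2.0345).
‖u_2‖ = 2.4983, so e_2 = (0.5797, -0.0276, -0.8144).
Qᵀb = (2.5997, -4.4997).
Back-substitute: x_2 = -4.4997/2.4983 = -1.8011.
x_1 = (2.5997 + 2.5997·(-1.8011))/5.3852 = -0.3867.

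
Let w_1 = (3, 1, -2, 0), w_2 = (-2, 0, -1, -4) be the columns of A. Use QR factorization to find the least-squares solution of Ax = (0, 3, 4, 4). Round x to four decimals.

x = (-0.6655, -1.0791)

q_1 = w_1/‖w_1‖ = (3, 1, -2, 0)/3.7417 = (0.8018, 0.2673, -0.5345, 0.0000).
r_{12} = q_1·w_2 = -1.0690.
u_2 = w_2 + 1.0690·q_1 = (-1.1429, 0.2857, -1.5714, -4.0000).
‖u_2‖ = 4.4561, so q_2 = (-0.2565, 0.0641, -0.3526, -0.8976).
Qᵀb = (-1.3363, -4.8088).
Back-substitute: x_2 = -4.8088/4.4561 = -1.0791.
x_1 = (-1.3363 + 1.0690·(-1.0791))/3.7417 = -0.6655.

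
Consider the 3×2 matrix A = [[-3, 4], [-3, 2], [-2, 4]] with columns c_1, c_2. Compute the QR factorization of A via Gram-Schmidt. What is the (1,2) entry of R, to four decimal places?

c_1 = (-3, -3, -2); ‖c_1‖ = 4.6904, so e_1 = (-0.6396, -0.6396, -0.4264).
r_{12} = e_1·c_2 = -5.5432.

r_{12} = -5.5432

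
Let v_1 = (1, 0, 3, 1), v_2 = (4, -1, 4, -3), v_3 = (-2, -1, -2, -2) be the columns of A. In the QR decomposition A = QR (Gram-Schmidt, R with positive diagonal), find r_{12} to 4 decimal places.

r_{12} = 3.9196

q_1 = v_1/‖v_1‖ = (1, 0, 3, 1)/3.3166 = (0.3015, 0.0000, 0.9045, 0.3015).
r_{12} = q_1·v_2 = 3.9196.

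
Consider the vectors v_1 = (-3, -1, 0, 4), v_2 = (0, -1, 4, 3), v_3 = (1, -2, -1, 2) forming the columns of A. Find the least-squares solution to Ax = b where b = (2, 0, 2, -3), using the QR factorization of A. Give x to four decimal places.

e_1 = v_1/‖v_1‖ = (-3, -1, 0, 4)/5.0990 = (-0.5883, -0.1961, 0.0000, 0.7845).
r_{12} = e_1·v_2 = 2.5495.
u_2 = v_2 − 2.5495·e_1 = (1.5000, -0.5000, 4.0000, 1.0000).
‖u_2‖ = 4.4159, so e_2 = (0.3397, -0.1132, 0.9058, 0.2265).
r_{13} = e_1·v_3 = 1.3728; r_{23} = e_2·v_3 = 0.1132.
u_3 = v_3 − 1.3728·e_1 − 0.1132·e_2 = (1.7692, -1.7179, -1.1026, 0.8974).
‖u_3‖ = 2.8465, so e_3 = (0.6215, -0.6035, -0.3873, 0.3153).
Qᵀb = (-3.5301, 1.8116, -0.4774).
Back-substitute: x_3 = -0.4774/2.8465 = -0.1677.
x_2 = (1.8116 − 0.1132·(-0.1677))/4.4159 = 0.4146.
x_1 = (-3.5301 − 2.5495·0.4146 − 1.3728·(-0.1677))/5.0990 = -0.8544.

x = (-0.8544, 0.4146, -0.1677)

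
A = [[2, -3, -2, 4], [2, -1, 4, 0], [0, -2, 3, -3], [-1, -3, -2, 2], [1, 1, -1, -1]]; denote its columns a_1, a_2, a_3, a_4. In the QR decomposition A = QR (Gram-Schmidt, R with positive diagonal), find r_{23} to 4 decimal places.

a_1 = (2, 2, 0, -1, 1); ‖a_1‖ = 3.1623, so e_1 = (0.6325, 0.6325, 0.0000, -0.3162, 0.3162).
e_1·a_2 = 0.6325·(-3) + 0.6325·(-1) + 0.0000·(-2) + (-0.3162)·(-3) + 0.3162·1 = -1.2649.
u_2 = a_2 + 1.2649·e_1 = (-2.2000, -0.2000, -2.0000, -3.4000, 1.4000).
‖u_2‖ = 4.7329, so e_2 = (-0.4648, -0.0423, -0.4226, -0.7184, 0.2958).
r_{23} = e_2·a_3 = 0.6339.

r_{23} = 0.6339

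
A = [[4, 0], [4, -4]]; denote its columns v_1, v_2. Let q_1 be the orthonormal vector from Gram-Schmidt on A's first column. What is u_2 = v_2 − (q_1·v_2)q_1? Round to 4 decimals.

u_2 = (2.0000, -2.0000)

v_1 = (4, 4); ‖v_1‖ = 5.6569, so q_1 = (0.7071, 0.7071).
q_1·v_2 = 0.7071·0 + 0.7071·(-4) = -2.8284.
u_2 = v_2 + 2.8284·q_1 = (2.0000, -2.0000).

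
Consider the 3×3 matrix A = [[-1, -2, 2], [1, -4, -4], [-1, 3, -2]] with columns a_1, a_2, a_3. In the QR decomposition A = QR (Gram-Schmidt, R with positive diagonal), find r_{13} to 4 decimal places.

r_{13} = -2.3094

q_1 = a_1/‖a_1‖ = (-1, 1, -1)/1.7321 = (-0.5774, 0.5774, -0.5774).
r_{13} = q_1·a_3 = -2.3094.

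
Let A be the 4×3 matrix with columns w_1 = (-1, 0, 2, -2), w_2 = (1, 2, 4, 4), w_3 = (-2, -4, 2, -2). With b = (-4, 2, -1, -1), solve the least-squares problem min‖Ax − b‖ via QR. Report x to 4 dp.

w_1 = (-1, 0, 2, -2); ‖w_1‖ = 3.0000, so e_1 = (-0.3333, 0.0000, 0.6667, -0.6667).
e_1·w_2 = (-0.3333)·1 + 0.0000·2 + 0.6667·4 + (-0.6667)·4 = -0.3333.
u_2 = w_2 + 0.3333·e_1 = (0.8889, 2.0000, 4.2222, 3.7778).
‖u_2‖ = 6.0736, so e_2 = (0.1464, 0.3293, 0.6952, 0.6220).
e_1·w_3 = (-0.3333)·(-2) + 0.0000·(-4) + 0.6667·2 + (-0.6667)·(-2) = 3.3333; e_2·w_3 = 0.1464·(-2) + 0.3293·(-4) + 0.6952·2 + 0.6220·(-2) = -1.4635.
u_3 = w_3 − 3.3333·e_1 + 1.4635·e_2 = (-0.6747, -3.5181, 0.7952, 1.1325).
‖u_3‖ = 3.8402, so e_3 = (-0.1757, -0.9161, 0.2071, 0.2949).
Qᵀb = (1.3333, -1.2440, -1.6314).
Back-substitute: x_3 = -1.6314/3.8402 = -0.4248.
x_2 = (-1.2440 + 1.4635·(-0.4248))/6.0736 = -0.3072.
x_1 = (1.3333 + 0.3333·(-0.3072) − 3.3333·(-0.4248))/3.0000 = 0.8824.

x = (0.8824, -0.3072, -0.4248)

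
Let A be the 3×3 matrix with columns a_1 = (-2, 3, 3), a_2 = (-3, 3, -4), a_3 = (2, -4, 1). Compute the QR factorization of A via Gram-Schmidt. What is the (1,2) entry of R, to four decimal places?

a_1 = (-2, 3, 3); ‖a_1‖ = 4.6904, so q_1 = (-0.4264, 0.6396, 0.6396).
r_{12} = q_1·a_2 = 0.6396.

r_{12} = 0.6396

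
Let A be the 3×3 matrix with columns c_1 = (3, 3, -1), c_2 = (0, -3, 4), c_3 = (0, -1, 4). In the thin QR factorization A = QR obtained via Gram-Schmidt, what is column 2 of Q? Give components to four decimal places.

e_2 = (0.5115, -0.2361, 0.8262)

c_1 = (3, 3, -1); ‖c_1‖ = 4.3589, so e_1 = (0.6882, 0.6882, -0.2294).
e_1·c_2 = 0.6882·0 + 0.6882·(-3) + (-0.2294)·4 = -2.9824.
u_2 = c_2 + 2.9824·e_1 = (2.0526, -0.9474, 3.3158).
‖u_2‖ = 4.0131, so e_2 = (0.5115, -0.2361, 0.8262).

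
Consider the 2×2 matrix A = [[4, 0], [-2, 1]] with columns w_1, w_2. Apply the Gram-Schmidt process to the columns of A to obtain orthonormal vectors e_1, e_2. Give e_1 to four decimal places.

e_1 = (0.8944, -0.4472)

w_1 = (4, -2); ‖w_1‖ = 4.4721, so e_1 = (0.8944, -0.4472).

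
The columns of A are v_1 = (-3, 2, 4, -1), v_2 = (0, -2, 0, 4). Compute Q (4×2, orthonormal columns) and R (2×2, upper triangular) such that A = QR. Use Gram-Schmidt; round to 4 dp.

Q = [[-0.5477, -0.1893], [0.3651, -0.3470], [0.7303, 0.2524], [-0.1826, 0.8832]], R = [[5.4772, -1.4606], [0.0000, 4.2269]]

v_1 = (-3, 2, 4, -1); ‖v_1‖ = 5.4772, so e_1 = (-0.5477, 0.3651, 0.7303, -0.1826).
e_1·v_2 = (-0.5477)·0 + 0.3651·(-2) + 0.7303·0 + (-0.1826)·4 = -1.4606.
u_2 = v_2 + 1.4606·e_1 = (-0.8000, -1.4667, 1.0667, 3.7333).
‖u_2‖ = 4.2269, so e_2 = (-0.1893, -0.3470, 0.2524, 0.8832).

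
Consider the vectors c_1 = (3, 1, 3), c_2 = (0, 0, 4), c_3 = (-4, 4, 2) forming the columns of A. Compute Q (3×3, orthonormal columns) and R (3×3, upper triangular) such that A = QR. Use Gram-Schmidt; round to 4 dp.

e_1 = c_1/‖c_1‖ = (3, 1, 3)/4.3589 = (0.6882, 0.2294, 0.6882).
r_{12} = e_1·c_2 = 2.7530.
u_2 = c_2 − 2.7530·e_1 = (-1.8947, -0.6316, 2.1053).
‖u_2‖ = 2.9019, so e_2 = (-0.6529, -0.2176, 0.7255).
r_{13} = e_1·c_3 = -0.4588; r_{23} = e_2·c_3 = 3.1921.
u_3 = c_3 + 0.4588·e_1 − 3.1921·e_2 = (-1.6000, 4.8000, 0.0000).
‖u_3‖ = 5.0596, so e_3 = (-0.3162, 0.9487, 0.0000).

Q = [[0.6882, -0.6529, -0.3162], [0.2294, -0.2176, 0.9487], [0.6882, 0.7255, 0.0000]], R = [[4.3589, 2.7530, -0.4588], [0.0000, 2.9019, 3.1921], [0.0000, 0.0000, 5.0596]]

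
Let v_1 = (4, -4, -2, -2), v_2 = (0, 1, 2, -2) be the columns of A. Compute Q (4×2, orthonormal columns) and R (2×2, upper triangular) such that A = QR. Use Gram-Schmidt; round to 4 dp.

v_1 = (4, -4, -2, -2); ‖v_1‖ = 6.3246, so e_1 = (0.6325, -0.6325, -0.3162, -0.3162).
e_1·v_2 = 0.6325·0 + (-0.6325)·1 + (-0.3162)·2 + (-0.3162)·(-2) = -0.6325.
u_2 = v_2 + 0.6325·e_1 = (0.4000, 0.6000, 1.8000, -2.2000).
‖u_2‖ = 2.9326, so e_2 = (0.1364, 0.2046, 0.6138, -0.7502).

Q = [[0.6325, 0.1364], [-0.6325, 0.2046], [-0.3162, 0.6138], [-0.3162, -0.7502]], R = [[6.3246, -0.6325], [0.0000, 2.9326]]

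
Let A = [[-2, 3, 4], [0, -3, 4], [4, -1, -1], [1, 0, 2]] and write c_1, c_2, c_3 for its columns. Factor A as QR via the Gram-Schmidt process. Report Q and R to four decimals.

e_1 = c_1/‖c_1‖ = (-2, 0, 4, 1)/4.5826 = (-0.4364, 0.0000, 0.8729, 0.2182).
r_{12} = e_1·c_2 = -2.1822.
u_2 = c_2 + 2.1822·e_1 = (2.0476, -3.0000, 0.9048, 0.4762).
‖u_2‖ = 3.7733, so e_2 = (0.5427, -0.7951, 0.2398, 0.1262).
r_{13} = e_1·c_3 = -2.1822; r_{23} = e_2·c_3 = -0.9970.
u_3 = c_3 + 2.1822·e_1 + 0.9970·e_2 = (3.5886, 3.2074, 1.1438, 2.6020).
‖u_3‖ = 5.5896, so e_3 = (0.6420, 0.5738, 0.2046, 0.4655).

Q = [[-0.4364, 0.5427, 0.6420], [0.0000, -0.7951, 0.5738], [0.8729, 0.2398, 0.2046], [0.2182, 0.1262, 0.4655]], R = [[4.5826, -2.1822, -2.1822], [0.0000, 3.7733, -0.9970], [0.0000, 0.0000, 5.5896]]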